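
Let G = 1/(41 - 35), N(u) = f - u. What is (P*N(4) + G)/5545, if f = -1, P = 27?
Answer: -809/33270 ≈ -0.024316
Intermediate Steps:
N(u) = -1 - u
G = ⅙ (G = 1/6 = ⅙ ≈ 0.16667)
(P*N(4) + G)/5545 = (27*(-1 - 1*4) + ⅙)/5545 = (27*(-1 - 4) + ⅙)*(1/5545) = (27*(-5) + ⅙)*(1/5545) = (-135 + ⅙)*(1/5545) = -809/6*1/5545 = -809/33270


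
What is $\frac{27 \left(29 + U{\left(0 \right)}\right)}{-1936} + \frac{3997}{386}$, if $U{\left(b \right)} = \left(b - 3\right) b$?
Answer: $\frac{3717977}{373648} \approx 9.9505$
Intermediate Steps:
$U{\left(b \right)} = b \left(-3 + b\right)$ ($U{\left(b \right)} = \left(-3 + b\right) b = b \left(-3 + b\right)$)
$\frac{27 \left(29 + U{\left(0 \right)}\right)}{-1936} + \frac{3997}{386} = \frac{27 \left(29 + 0 \left(-3 + 0\right)\right)}{-1936} + \frac{3997}{386} = 27 \left(29 + 0 \left(-3\right)\right) \left(- \frac{1}{1936}\right) + 3997 \cdot \frac{1}{386} = 27 \left(29 + 0\right) \left(- \frac{1}{1936}\right) + \frac{3997}{386} = 27 \cdot 29 \left(- \frac{1}{1936}\right) + \frac{3997}{386} = 783 \left(- \frac{1}{1936}\right) + \frac{3997}{386} = - \frac{783}{1936} + \frac{3997}{386} = \frac{3717977}{373648}$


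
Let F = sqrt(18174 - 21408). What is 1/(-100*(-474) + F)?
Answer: 7900/374460539 - 7*I*sqrt(66)/2246763234 ≈ 2.1097e-5 - 2.5311e-8*I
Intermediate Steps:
F = 7*I*sqrt(66) (F = sqrt(-3234) = 7*I*sqrt(66) ≈ 56.868*I)
1/(-100*(-474) + F) = 1/(-100*(-474) + 7*I*sqrt(66)) = 1/(47400 + 7*I*sqrt(66))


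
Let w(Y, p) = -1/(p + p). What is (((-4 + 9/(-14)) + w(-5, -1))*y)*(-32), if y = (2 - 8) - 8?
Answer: -1856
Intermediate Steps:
y = -14 (y = -6 - 8 = -14)
w(Y, p) = -1/(2*p)
(((-4 + 9/(-14)) + w(-5, -1))*y)*(-32) = (((-4 + 9/(-14)) - ½/(-1))*(-14))*(-32) = (((-4 + 9*(-1/14)) - ½*(-1))*(-14))*(-32) = (((-4 - 9/14) + ½)*(-14))*(-32) = ((-65/14 + ½)*(-14))*(-32) = -29/7*(-14)*(-32) = 58*(-32) = -1856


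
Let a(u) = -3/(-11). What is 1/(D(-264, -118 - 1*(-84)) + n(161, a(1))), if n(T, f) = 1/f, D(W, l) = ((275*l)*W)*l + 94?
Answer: -3/251776507 ≈ -1.1915e-8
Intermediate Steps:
a(u) = 3/11 (a(u) = -3*(-1/11) = 3/11)
D(W, l) = 94 + 275*W*l² (D(W, l) = (275*W*l)*l + 94 = 275*W*l² + 94 = 94 + 275*W*l²)
1/(D(-264, -118 - 1*(-84)) + n(161, a(1))) = 1/((94 + 275*(-264)*(-118 - 1*(-84))²) + 1/(3/11)) = 1/((94 + 275*(-264)*(-118 + 84)²) + 11/3) = 1/((94 + 275*(-264)*(-34)²) + 11/3) = 1/((94 + 275*(-264)*1156) + 11/3) = 1/((94 - 83925600) + 11/3) = 1/(-83925506 + 11/3) = 1/(-251776507/3) = -3/251776507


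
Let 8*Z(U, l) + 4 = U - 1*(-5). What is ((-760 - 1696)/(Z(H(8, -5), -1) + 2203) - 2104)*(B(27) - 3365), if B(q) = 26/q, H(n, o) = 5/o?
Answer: 140408554624/19827 ≈ 7.0817e+6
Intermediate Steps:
Z(U, l) = 1/8 + U/8 (Z(U, l) = -1/2 + (U - 1*(-5))/8 = -1/2 + (U + 5)/8 = -1/2 + (5 + U)/8 = -1/2 + (5/8 + U/8) = 1/8 + U/8)
((-760 - 1696)/(Z(H(8, -5), -1) + 2203) - 2104)*(B(27) - 3365) = ((-760 - 1696)/((1/8 + (5/(-5))/8) + 2203) - 2104)*(26/27 - 3365) = (-2456/((1/8 + (5*(-1/5))/8) + 2203) - 2104)*(26*(1/27) - 3365) = (-2456/((1/8 + (1/8)*(-1)) + 2203) - 2104)*(26/27 - 3365) = (-2456/((1/8 - 1/8) + 2203) - 2104)*(-90829/27) = (-2456/(0 + 2203) - 2104)*(-90829/27) = (-2456/2203 - 2104)*(-90829/27) = -4637568/2203*(-90829/27) = 140408554624/19827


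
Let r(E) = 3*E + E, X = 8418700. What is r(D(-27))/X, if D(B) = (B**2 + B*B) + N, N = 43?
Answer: 1501/2104675 ≈ 0.00071317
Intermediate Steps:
D(B) = 43 + 2*B**2 (D(B) = (B**2 + B*B) + 43 = (B**2 + B**2) + 43 = 2*B**2 + 43 = 43 + 2*B**2)
r(E) = 4*E
r(D(-27))/X = (4*(43 + 2*(-27)**2))/8418700 = (4*(43 + 2*729))*(1/8418700) = (4*(43 + 1458))*(1/8418700) = (4*1501)*(1/8418700) = 6004*(1/8418700) = 1501/2104675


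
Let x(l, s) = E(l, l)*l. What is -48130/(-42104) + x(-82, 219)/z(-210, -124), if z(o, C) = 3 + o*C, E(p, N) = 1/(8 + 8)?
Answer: 1253233807/1096514472 ≈ 1.1429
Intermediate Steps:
E(p, N) = 1/16
z(o, C) = 3 + C*o
x(l, s) = l/16
-48130/(-42104) + x(-82, 219)/z(-210, -124) = -48130/(-42104) + ((1/16)*(-82))/(3 - 124*(-210)) = -48130*(-1/42104) - 41/(8*(3 + 26040)) = 24065/21052 - 41/8/26043 = 24065/21052 - 41/8*1/26043 = 24065/21052 - 41/208344 = 1253233807/1096514472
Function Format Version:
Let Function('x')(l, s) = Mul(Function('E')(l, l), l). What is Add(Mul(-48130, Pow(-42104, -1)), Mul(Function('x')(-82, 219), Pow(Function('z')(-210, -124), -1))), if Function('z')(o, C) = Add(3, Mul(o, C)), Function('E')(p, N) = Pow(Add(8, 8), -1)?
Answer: Rational(1253233807, 1096514472) ≈ 1.1429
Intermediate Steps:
Function('E')(p, N) = Rational(1, 16) (Function('E')(p, N) = Pow(16, -1) = Rational(1, 16))
Function('z')(o, C) = Add(3, Mul(C, o))
Function('x')(l, s) = Mul(Rational(1, 16), l)
Add(Mul(-48130, Pow(-42104, -1)), Mul(Function('x')(-82, 219), Pow(Function('z')(-210, -124), -1))) = Add(Mul(-48130, Pow(-42104, -1)), Mul(Mul(Rational(1, 16), -82), Pow(Add(3, Mul(-124, -210)), -1))) = Add(Mul(-48130, Rational(-1, 42104)), Mul(Rational(-41, 8), Pow(Add(3, 26040), -1))) = Add(Rational(24065, 21052), Mul(Rational(-41, 8), Pow(26043, -1))) = Add(Rational(24065, 21052), Mul(Rational(-41, 8), Rational(1, 26043))) = Add(Rational(24065, 21052), Rational(-41, 208344)) = Rational(1253233807, 1096514472)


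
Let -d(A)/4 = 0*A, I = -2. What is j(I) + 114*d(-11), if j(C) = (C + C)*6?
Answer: -24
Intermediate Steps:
d(A) = 0 (d(A) = -0*A = -4*0 = 0)
j(C) = 12*C (j(C) = (2*C)*6 = 12*C)
j(I) + 114*d(-11) = 12*(-2) + 114*0 = -24 + 0 = -24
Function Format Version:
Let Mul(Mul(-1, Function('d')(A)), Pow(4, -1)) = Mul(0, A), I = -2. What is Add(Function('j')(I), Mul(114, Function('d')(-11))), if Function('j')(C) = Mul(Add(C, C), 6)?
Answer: -24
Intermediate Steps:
Function('d')(A) = 0 (Function('d')(A) = Mul(-4, Mul(0, A)) = Mul(-4, 0) = 0)
Function('j')(C) = Mul(12, C) (Function('j')(C) = Mul(Mul(2, C), 6) = Mul(12, C))
Add(Function('j')(I), Mul(114, Function('d')(-11))) = Add(Mul(12, -2), Mul(114, 0)) = Add(-24, 0) = -24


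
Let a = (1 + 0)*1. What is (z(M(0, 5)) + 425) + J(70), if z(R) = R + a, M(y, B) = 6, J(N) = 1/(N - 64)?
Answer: 2593/6 ≈ 432.17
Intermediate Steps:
J(N) = 1/(-64 + N)
a = 1 (a = 1*1 = 1)
z(R) = 1 + R (z(R) = R + 1 = 1 + R)
(z(M(0, 5)) + 425) + J(70) = ((1 + 6) + 425) + 1/(-64 + 70) = (7 + 425) + 1/6 = 432 + 1/6 = 2593/6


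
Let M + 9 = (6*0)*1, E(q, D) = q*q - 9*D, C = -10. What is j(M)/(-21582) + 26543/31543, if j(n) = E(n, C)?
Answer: 63050797/75640114 ≈ 0.83356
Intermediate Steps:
E(q, D) = q**2 - 9*D
M = -9 (M = -9 + (6*0)*1 = -9 + 0*1 = -9 + 0 = -9)
j(n) = 90 + n**2 (j(n) = n**2 - 9*(-10) = n**2 + 90 = 90 + n**2)
j(M)/(-21582) + 26543/31543 = (90 + (-9)**2)/(-21582) + 26543/31543 = (90 + 81)*(-1/21582) + 26543*(1/31543) = 171*(-1/21582) + 26543/31543 = -19/2398 + 26543/31543 = 63050797/75640114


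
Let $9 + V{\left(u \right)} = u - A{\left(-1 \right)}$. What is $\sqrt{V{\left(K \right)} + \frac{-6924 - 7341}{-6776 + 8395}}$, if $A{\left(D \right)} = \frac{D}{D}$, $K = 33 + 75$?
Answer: $\frac{\sqrt{233778743}}{1619} \approx 9.444$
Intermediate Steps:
$K = 108$
$A{\left(D \right)} = 1$
$V{\left(u \right)} = -10 + u$ ($V{\left(u \right)} = -9 + \left(u - 1\right) = -9 + \left(-1 + u\right) = -10 + u$)
$\sqrt{V{\left(K \right)} + \frac{-6924 - 7341}{-6776 + 8395}} = \sqrt{\left(-10 + 108\right) + \frac{-6924 - 7341}{-6776 + 8395}} = \sqrt{98 - \frac{14265}{1619}} = \sqrt{\frac{144397}{1619}} = \frac{\sqrt{233778743}}{1619}$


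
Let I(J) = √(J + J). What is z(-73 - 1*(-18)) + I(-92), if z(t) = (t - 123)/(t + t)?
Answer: 89/55 + 2*I*√46 ≈ 1.6182 + 13.565*I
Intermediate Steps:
z(t) = (-123 + t)/(2*t) (z(t) = (-123 + t)/((2*t)) = (-123 + t)*(1/(2*t)) = (-123 + t)/(2*t))
I(J) = √2*√J (I(J) = √(2*J) = √2*√J)
z(-73 - 1*(-18)) + I(-92) = (-123 + (-73 - 1*(-18)))/(2*(-73 - 1*(-18))) + √2*√(-92) = (-123 + (-73 + 18))/(2*(-73 + 18)) + √2*(2*I*√23) = (½)*(-123 - 55)/(-55) + 2*I*√46 = (½)*(-1/55)*(-178) + 2*I*√46 = 89/55 + 2*I*√46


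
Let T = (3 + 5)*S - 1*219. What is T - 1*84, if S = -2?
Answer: -319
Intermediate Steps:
T = -235 (T = (3 + 5)*(-2) - 1*219 = 8*(-2) - 219 = -16 - 219 = -235)
T - 1*84 = -235 - 1*84 = -235 - 84 = -319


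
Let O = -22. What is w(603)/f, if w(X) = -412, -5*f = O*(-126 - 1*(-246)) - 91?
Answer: -2060/2731 ≈ -0.75430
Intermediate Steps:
f = 2731/5 (f = -(-22*(-126 - 1*(-246)) - 91)/5 = -(-22*(-126 + 246) - 91)/5 = -(-22*120 - 91)/5 = -(-2640 - 91)/5 = -⅕*(-2731) = 2731/5 ≈ 546.20)
w(603)/f = -412/2731/5 = -412*5/2731 = -2060/2731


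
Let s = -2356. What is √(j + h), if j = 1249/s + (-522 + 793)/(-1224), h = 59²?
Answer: √50245963006478/120156 ≈ 58.994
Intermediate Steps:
h = 3481
j = -541813/720936 (j = 1249/(-2356) + (-522 + 793)/(-1224) = 1249*(-1/2356) + 271*(-1/1224) = -1249/2356 - 271/1224 = -541813/720936 ≈ -0.75154)
√(j + h) = √(-541813/720936 + 3481) = √(2509036403/720936) = √50245963006478/120156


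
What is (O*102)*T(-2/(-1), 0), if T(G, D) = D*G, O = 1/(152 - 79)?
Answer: 0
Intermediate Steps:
O = 1/73 ≈ 0.013699
(O*102)*T(-2/(-1), 0) = ((1/73)*102)*(0*(-2/(-1))) = 102*(0*(-2*(-1)))/73 = 102*(0*2)/73 = (102/73)*0 = 0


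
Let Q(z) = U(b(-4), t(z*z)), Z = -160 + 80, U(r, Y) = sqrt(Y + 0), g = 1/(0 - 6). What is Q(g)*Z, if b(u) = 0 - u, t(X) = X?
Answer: -40/3 ≈ -13.333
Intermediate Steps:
g = -1/6 (g = 1/(-6) = -1/6 ≈ -0.16667)
b(u) = -u
U(r, Y) = sqrt(Y)
Z = -80
Q(z) = sqrt(z**2) (Q(z) = sqrt(z*z) = sqrt(z**2))
Q(g)*Z = sqrt((-1/6)**2)*(-80) = sqrt(1/36)*(-80) = (1/6)*(-80) = -40/3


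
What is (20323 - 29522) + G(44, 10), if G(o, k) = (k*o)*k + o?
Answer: -4755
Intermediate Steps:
G(o, k) = o + o*k² (G(o, k) = o*k² + o = o + o*k²)
(20323 - 29522) + G(44, 10) = (20323 - 29522) + 44*(1 + 10²) = -9199 + 44*(1 + 100) = -9199 + 44*101 = -9199 + 4444 = -4755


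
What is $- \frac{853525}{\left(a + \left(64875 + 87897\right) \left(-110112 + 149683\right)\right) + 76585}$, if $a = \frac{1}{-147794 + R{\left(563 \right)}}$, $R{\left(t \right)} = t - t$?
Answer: $- \frac{126145873850}{893476418772217} \approx -0.00014119$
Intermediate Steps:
$R{\left(t \right)} = 0$
$a = - \frac{1}{147794}$ ($a = \frac{1}{-147794 + 0} = \frac{1}{-147794} = - \frac{1}{147794} \approx -6.7662 \cdot 10^{-6}$)
$- \frac{853525}{\left(a + \left(64875 + 87897\right) \left(-110112 + 149683\right)\right) + 76585} = - \frac{853525}{\left(- \frac{1}{147794} + \left(64875 + 87897\right) \left(-110112 + 149683\right)\right) + 76585} = - \frac{853525}{\left(- \frac{1}{147794} + 152772 \cdot 39571\right) + 76585} = - \frac{853525}{\left(- \frac{1}{147794} + 6045340812\right) + 76585} = - \frac{853525}{\frac{893465099968727}{147794} + 76585} = - \frac{853525}{\frac{893476418772217}{147794}} = \left(-853525\right) \frac{147794}{893476418772217} = - \frac{126145873850}{893476418772217}$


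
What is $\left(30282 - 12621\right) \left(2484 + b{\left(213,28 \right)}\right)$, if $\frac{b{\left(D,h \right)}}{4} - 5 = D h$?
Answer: $465543960$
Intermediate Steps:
$b{\left(D,h \right)} = 20 + 4 D h$
$\left(30282 - 12621\right) \left(2484 + b{\left(213,28 \right)}\right) = \left(30282 - 12621\right) \left(2484 + \left(20 + 4 \cdot 213 \cdot 28\right)\right) = 17661 \left(2484 + \left(20 + 23856\right)\right) = 17661 \left(2484 + 23876\right) = 17661 \cdot 26360 = 465543960$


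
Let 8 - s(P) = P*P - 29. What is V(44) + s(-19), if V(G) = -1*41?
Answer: -365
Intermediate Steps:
s(P) = 37 - P² (s(P) = 8 - (P*P - 29) = 8 - (P² - 29) = 8 - (-29 + P²) = 8 + (29 - P²) = 37 - P²)
V(G) = -41
V(44) + s(-19) = -41 + (37 - 1*(-19)²) = -41 + (37 - 1*361) = -41 + (37 - 361) = -41 - 324 = -365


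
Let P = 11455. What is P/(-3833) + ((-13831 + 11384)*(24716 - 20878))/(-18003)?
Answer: 35791724773/69005499 ≈ 518.68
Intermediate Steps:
P/(-3833) + ((-13831 + 11384)*(24716 - 20878))/(-18003) = 11455/(-3833) + ((-13831 + 11384)*(24716 - 20878))/(-18003) = 11455*(-1/3833) - 2447*3838*(-1/18003) = -11455/3833 - 9391586*(-1/18003) = -11455/3833 + 9391586/18003 = 35791724773/69005499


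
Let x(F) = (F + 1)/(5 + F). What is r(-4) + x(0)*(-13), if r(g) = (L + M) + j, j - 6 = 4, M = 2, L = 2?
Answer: 57/5 ≈ 11.400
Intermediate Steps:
j = 10 (j = 6 + 4 = 10)
x(F) = (1 + F)/(5 + F)
r(g) = 14 (r(g) = (2 + 2) + 10 = 4 + 10 = 14)
r(-4) + x(0)*(-13) = 14 + ((1 + 0)/(5 + 0))*(-13) = 14 + (1/5)*(-13) = 14 - 13/5 = 57/5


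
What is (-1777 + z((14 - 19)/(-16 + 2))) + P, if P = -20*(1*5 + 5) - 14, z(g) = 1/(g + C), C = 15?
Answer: -428051/215 ≈ -1990.9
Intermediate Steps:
z(g) = 1/(15 + g) (z(g) = 1/(g + 15) = 1/(15 + g))
P = -214 (P = -20*(5 + 5) - 14 = -20*10 - 14 = -200 - 14 = -214)
(-1777 + z((14 - 19)/(-16 + 2))) + P = (-1777 + 1/(15 + (14 - 19)/(-16 + 2))) - 214 = (-1777 + 1/(15 - 5/(-14))) - 214 = (-1777 + 1/(15 - 5*(-1/14))) - 214 = (-1777 + 1/(15 + 5/14)) - 214 = (-1777 + 1/(215/14)) - 214 = (-1777 + 14/215) - 214 = -382041/215 - 214 = -428051/215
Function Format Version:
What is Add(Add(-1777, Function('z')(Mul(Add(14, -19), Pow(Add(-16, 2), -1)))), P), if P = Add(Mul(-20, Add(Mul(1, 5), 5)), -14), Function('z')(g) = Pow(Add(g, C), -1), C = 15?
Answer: Rational(-428051, 215) ≈ -1990.9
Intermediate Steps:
Function('z')(g) = Pow(Add(15, g), -1) (Function('z')(g) = Pow(Add(g, 15), -1) = Pow(Add(15, g), -1))
P = -214 (P = Add(Mul(-20, Add(5, 5)), -14) = Add(Mul(-20, 10), -14) = Add(-200, -14) = -214)
Add(Add(-1777, Function('z')(Mul(Add(14, -19), Pow(Add(-16, 2), -1)))), P) = Add(Add(-1777, Pow(Add(15, Mul(Add(14, -19), Pow(Add(-16, 2), -1))), -1)), -214) = Add(Add(-1777, Pow(Add(15, Mul(-5, Pow(-14, -1))), -1)), -214) = Add(Add(-1777, Pow(Add(15, Mul(-5, Rational(-1, 14))), -1)), -214) = Add(Add(-1777, Pow(Add(15, Rational(5, 14)), -1)), -214) = Add(Add(-1777, Pow(Rational(215, 14), -1)), -214) = Add(Add(-1777, Rational(14, 215)), -214) = Add(Rational(-382041, 215), -214) = Rational(-428051, 215)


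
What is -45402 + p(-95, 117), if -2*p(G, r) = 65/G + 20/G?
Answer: -1725259/38 ≈ -45402.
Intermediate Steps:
p(G, r) = -85/(2*G) (p(G, r) = -(65/G + 20/G)/2 = -85/(2*G))
-45402 + p(-95, 117) = -45402 - 85/2/(-95) = -45402 - 85/2*(-1/95) = -45402 + 17/38 = -1725259/38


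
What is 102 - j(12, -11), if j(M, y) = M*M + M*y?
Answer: 90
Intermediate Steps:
j(M, y) = M² + M*y
102 - j(12, -11) = 102 - 12*(12 - 11) = 102 - 12 = 90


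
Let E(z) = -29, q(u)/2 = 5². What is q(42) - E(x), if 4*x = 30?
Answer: 79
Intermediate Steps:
x = 15/2 (x = (¼)*30 = 15/2 ≈ 7.5000)
q(u) = 50 (q(u) = 2*5² = 2*25 = 50)
q(42) - E(x) = 50 - 1*(-29) = 50 + 29 = 79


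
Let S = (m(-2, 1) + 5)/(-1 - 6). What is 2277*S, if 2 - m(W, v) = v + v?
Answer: -11385/7 ≈ -1626.4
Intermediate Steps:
m(W, v) = 2 - 2*v (m(W, v) = 2 - (v + v) = 2 - 2*v)
S = -5/7 (S = ((2 - 2*1) + 5)/(-1 - 6) = ((2 - 2) + 5)/(-7) = (0 + 5)*(-⅐) = 5*(-⅐) = -5/7 ≈ -0.71429)
2277*S = 2277*(-5/7) = -11385/7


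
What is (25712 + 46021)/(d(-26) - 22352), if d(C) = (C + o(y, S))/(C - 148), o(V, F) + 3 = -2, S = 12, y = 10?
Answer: -12481542/3889217 ≈ -3.2093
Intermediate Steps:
o(V, F) = -5 (o(V, F) = -3 - 2 = -5)
d(C) = (-5 + C)/(-148 + C) (d(C) = (C - 5)/(C - 148) = (-5 + C)/(-148 + C))
(25712 + 46021)/(d(-26) - 22352) = (25712 + 46021)/((-5 - 26)/(-148 - 26) - 22352) = 71733/(-31/(-174) - 22352) = 71733/(-1/174*(-31) - 22352) = 71733/(31/174 - 22352) = 71733/(-3889217/174) = 71733*(-174/3889217) = -12481542/3889217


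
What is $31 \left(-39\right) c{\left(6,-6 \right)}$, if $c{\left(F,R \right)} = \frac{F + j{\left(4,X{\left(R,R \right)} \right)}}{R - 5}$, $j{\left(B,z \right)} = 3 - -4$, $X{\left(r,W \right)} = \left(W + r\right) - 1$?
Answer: $\frac{15717}{11} \approx 1428.8$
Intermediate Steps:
$X{\left(r,W \right)} = -1 + W + r$
$j{\left(B,z \right)} = 7$ ($j{\left(B,z \right)} = 3 + 4 = 7$)
$c{\left(F,R \right)} = \frac{7 + F}{-5 + R}$ ($c{\left(F,R \right)} = \frac{F + 7}{R - 5} = \frac{7 + F}{-5 + R}$)
$31 \left(-39\right) c{\left(6,-6 \right)} = 31 \left(-39\right) \frac{7 + 6}{-5 - 6} = - 1209 \frac{1}{-11} \cdot 13 = - 1209 \left(\left(- \frac{1}{11}\right) 13\right) = \left(-1209\right) \left(- \frac{13}{11}\right) = \frac{15717}{11}$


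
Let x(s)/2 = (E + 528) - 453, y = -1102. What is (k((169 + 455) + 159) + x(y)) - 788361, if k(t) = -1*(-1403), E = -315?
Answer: -787438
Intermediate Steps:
k(t) = 1403
x(s) = -480 (x(s) = 2*((-315 + 528) - 453) = 2*(213 - 453) = 2*(-240) = -480)
(k((169 + 455) + 159) + x(y)) - 788361 = (1403 - 480) - 788361 = 923 - 788361 = -787438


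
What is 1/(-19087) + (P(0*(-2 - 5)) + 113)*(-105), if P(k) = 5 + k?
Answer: -236487931/19087 ≈ -12390.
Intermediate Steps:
1/(-19087) + (P(0*(-2 - 5)) + 113)*(-105) = 1/(-19087) + ((5 + 0*(-2 - 5)) + 113)*(-105) = -1/19087 + ((5 + 0*(-7)) + 113)*(-105) = -1/19087 + ((5 + 0) + 113)*(-105) = -1/19087 + (5 + 113)*(-105) = -1/19087 + 118*(-105) = -1/19087 - 12390 = -236487931/19087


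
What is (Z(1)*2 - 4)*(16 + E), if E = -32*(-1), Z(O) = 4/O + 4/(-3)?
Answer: 64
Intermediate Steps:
Z(O) = -4/3 + 4/O (Z(O) = 4/O + 4*(-⅓) = 4/O - 4/3 = -4/3 + 4/O)
E = 32
(Z(1)*2 - 4)*(16 + E) = ((-4/3 + 4/1)*2 - 4)*(16 + 32) = ((-4/3 + 4*1)*2 - 4)*48 = ((-4/3 + 4)*2 - 4)*48 = ((8/3)*2 - 4)*48 = (16/3 - 4)*48 = (4/3)*48 = 64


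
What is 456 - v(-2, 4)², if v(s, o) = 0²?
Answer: 456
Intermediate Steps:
v(s, o) = 0
456 - v(-2, 4)² = 456 - 1*0² = 456 - 1*0 = 456 + 0 = 456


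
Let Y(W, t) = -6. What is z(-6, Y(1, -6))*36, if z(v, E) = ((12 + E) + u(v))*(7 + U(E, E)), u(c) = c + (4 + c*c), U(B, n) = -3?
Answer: 5760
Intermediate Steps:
u(c) = 4 + c + c² (u(c) = c + (4 + c²) = 4 + c + c²)
z(v, E) = 64 + 4*E + 4*v + 4*v² (z(v, E) = ((12 + E) + (4 + v + v²))*(7 - 3) = (16 + E + v + v²)*4 = 64 + 4*E + 4*v + 4*v²)
z(-6, Y(1, -6))*36 = (64 + 4*(-6) + 4*(-6) + 4*(-6)²)*36 = (64 - 24 - 24 + 4*36)*36 = (64 - 24 - 24 + 144)*36 = 160*36 = 5760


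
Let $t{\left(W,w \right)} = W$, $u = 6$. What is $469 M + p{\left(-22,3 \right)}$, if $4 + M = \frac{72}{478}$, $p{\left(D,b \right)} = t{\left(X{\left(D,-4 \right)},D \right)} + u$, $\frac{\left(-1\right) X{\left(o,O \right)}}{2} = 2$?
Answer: $- \frac{431002}{239} \approx -1803.4$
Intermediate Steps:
$X{\left(o,O \right)} = -4$ ($X{\left(o,O \right)} = \left(-2\right) 2 = -4$)
$p{\left(D,b \right)} = 2$ ($p{\left(D,b \right)} = -4 + 6 = 2$)
$M = - \frac{920}{239}$ ($M = -4 + \frac{72}{478} = -4 + 72 \cdot \frac{1}{478} = -4 + \frac{36}{239} = - \frac{920}{239} \approx -3.8494$)
$469 M + p{\left(-22,3 \right)} = 469 \left(- \frac{920}{239}\right) + 2 = - \frac{431480}{239} + 2 = - \frac{431002}{239}$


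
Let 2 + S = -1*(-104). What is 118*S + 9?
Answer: 12045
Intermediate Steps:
S = 102 (S = -2 - 1*(-104) = -2 + 104 = 102)
118*S + 9 = 118*102 + 9 = 12036 + 9 = 12045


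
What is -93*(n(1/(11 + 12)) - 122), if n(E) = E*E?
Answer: 6001941/529 ≈ 11346.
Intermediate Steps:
n(E) = E²
-93*(n(1/(11 + 12)) - 122) = -93*((1/(11 + 12))² - 122) = -93*((1/23)² - 122) = -93*(1/529 - 122) = -93*(-64537/529) = 6001941/529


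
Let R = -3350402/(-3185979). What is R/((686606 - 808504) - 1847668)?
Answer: -1675201/3137497957557 ≈ -5.3393e-7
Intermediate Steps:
R = 3350402/3185979 (R = -3350402*(-1/3185979) = 3350402/3185979 ≈ 1.0516)
R/((686606 - 808504) - 1847668) = 3350402/(3185979*((686606 - 808504) - 1847668)) = 3350402/(3185979*(-121898 - 1847668)) = (3350402/3185979)/(-1969566) = (3350402/3185979)*(-1/1969566) = -1675201/3137497957557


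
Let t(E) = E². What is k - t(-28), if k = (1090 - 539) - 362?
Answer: -595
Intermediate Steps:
k = 189 (k = 551 - 362 = 189)
k - t(-28) = 189 - 1*(-28)² = 189 - 1*784 = 189 - 784 = -595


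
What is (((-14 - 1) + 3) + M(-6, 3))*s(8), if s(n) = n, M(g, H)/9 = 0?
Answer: -96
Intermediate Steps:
M(g, H) = 0 (M(g, H) = 9*0 = 0)
(((-14 - 1) + 3) + M(-6, 3))*s(8) = (((-14 - 1) + 3) + 0)*8 = ((-15 + 3) + 0)*8 = (-12 + 0)*8 = -12*8 = -96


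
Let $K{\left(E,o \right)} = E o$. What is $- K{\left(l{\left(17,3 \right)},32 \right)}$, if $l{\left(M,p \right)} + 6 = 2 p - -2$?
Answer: $-64$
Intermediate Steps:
$l{\left(M,p \right)} = -4 + 2 p$ ($l{\left(M,p \right)} = -6 + \left(2 p - -2\right) = -6 + \left(2 p + \left(-2 + 4\right)\right) = -6 + \left(2 p + 2\right) = -6 + \left(2 + 2 p\right) = -4 + 2 p$)
$- K{\left(l{\left(17,3 \right)},32 \right)} = - \left(-4 + 2 \cdot 3\right) 32 = - \left(-4 + 6\right) 32 = - 2 \cdot 32 = \left(-1\right) 64 = -64$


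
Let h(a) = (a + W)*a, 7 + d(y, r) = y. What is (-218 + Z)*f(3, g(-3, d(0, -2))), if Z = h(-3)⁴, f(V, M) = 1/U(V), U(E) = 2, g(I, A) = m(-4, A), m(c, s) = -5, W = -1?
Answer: 10259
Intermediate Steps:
d(y, r) = -7 + y
g(I, A) = -5
h(a) = a*(-1 + a) (h(a) = (a - 1)*a = (-1 + a)*a = a*(-1 + a))
f(V, M) = ½ (f(V, M) = 1/2 = ½)
Z = 20736 (Z = (-3*(-1 - 3))⁴ = (-3*(-4))⁴ = 12⁴ = 20736)
(-218 + Z)*f(3, g(-3, d(0, -2))) = (-218 + 20736)*(½) = 20518*(½) = 10259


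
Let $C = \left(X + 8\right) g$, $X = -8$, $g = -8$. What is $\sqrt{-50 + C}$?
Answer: $5 i \sqrt{2} \approx 7.0711 i$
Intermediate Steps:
$C = 0$ ($C = \left(-8 + 8\right) \left(-8\right) = 0 \left(-8\right) = 0$)
$\sqrt{-50 + C} = \sqrt{-50 + 0} = \sqrt{-50} = 5 i \sqrt{2}$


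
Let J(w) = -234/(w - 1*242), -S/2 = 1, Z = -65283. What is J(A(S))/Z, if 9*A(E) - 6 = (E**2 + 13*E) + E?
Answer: -39/2654842 ≈ -1.4690e-5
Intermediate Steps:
S = -2 (S = -2*1 = -2)
A(E) = 2/3 + E**2/9 + 14*E/9 (A(E) = 2/3 + ((E**2 + 13*E) + E)/9 = 2/3 + (E**2 + 14*E)/9 = 2/3 + (E**2/9 + 14*E/9) = 2/3 + E**2/9 + 14*E/9)
J(w) = -234/(-242 + w) (J(w) = -234/(w - 242) = -234/(-242 + w))
J(A(S))/Z = -234/(-242 + (2/3 + (1/9)*(-2)**2 + (14/9)*(-2)))/(-65283) = -234/(-242 + (2/3 + (1/9)*4 - 28/9))*(-1/65283) = -234/(-242 + (2/3 + 4/9 - 28/9))*(-1/65283) = -234/(-242 - 2)*(-1/65283) = -234/(-244)*(-1/65283) = -234*(-1/244)*(-1/65283) = (117/122)*(-1/65283) = -39/2654842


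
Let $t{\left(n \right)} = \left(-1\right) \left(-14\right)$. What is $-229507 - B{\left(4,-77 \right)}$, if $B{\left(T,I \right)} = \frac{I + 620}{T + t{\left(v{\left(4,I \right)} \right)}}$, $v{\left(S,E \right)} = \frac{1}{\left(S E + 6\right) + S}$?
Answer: $- \frac{1377223}{6} \approx -2.2954 \cdot 10^{5}$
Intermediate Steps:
$v{\left(S,E \right)} = \frac{1}{6 + S + E S}$ ($v{\left(S,E \right)} = \frac{1}{\left(E S + 6\right) + S} = \frac{1}{\left(6 + E S\right) + S} = \frac{1}{6 + S + E S}$)
$t{\left(n \right)} = 14$
$B{\left(T,I \right)} = \frac{620 + I}{14 + T}$ ($B{\left(T,I \right)} = \frac{I + 620}{T + 14} = \frac{620 + I}{14 + T}$)
$-229507 - B{\left(4,-77 \right)} = -229507 - \frac{620 - 77}{14 + 4} = -229507 - \frac{1}{18} \cdot 543 = -229507 - \frac{181}{6} = - \frac{1377223}{6}$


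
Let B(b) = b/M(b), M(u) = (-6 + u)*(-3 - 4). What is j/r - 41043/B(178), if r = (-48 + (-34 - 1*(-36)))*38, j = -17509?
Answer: 43190943029/155572 ≈ 2.7763e+5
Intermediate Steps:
M(u) = 42 - 7*u (M(u) = (-6 + u)*(-7) = 42 - 7*u)
r = -1748 (r = (-48 + (-34 + 36))*38 = (-48 + 2)*38 = -46*38 = -1748)
B(b) = b/(42 - 7*b)
j/r - 41043/B(178) = -17509/(-1748) - 41043/((-1*178/(-42 + 7*178))) = -17509*(-1/1748) - 41043/((-1*178/(-42 + 1246))) = 17509/1748 - 41043/((-1*178/1204)) = 17509/1748 - 41043/((-1*178*1/1204)) = 17509/1748 - 41043/(-89/602) = 17509/1748 - 41043*(-602/89) = 17509/1748 + 24707886/89 = 43190943029/155572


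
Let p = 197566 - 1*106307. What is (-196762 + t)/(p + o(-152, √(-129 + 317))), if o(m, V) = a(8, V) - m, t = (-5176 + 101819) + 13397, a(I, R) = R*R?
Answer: -86722/91599 ≈ -0.94676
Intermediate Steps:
a(I, R) = R²
t = 110040 (t = 96643 + 13397 = 110040)
p = 91259 (p = 197566 - 106307 = 91259)
o(m, V) = V² - m
(-196762 + t)/(p + o(-152, √(-129 + 317))) = (-196762 + 110040)/(91259 + ((√(-129 + 317))² - 1*(-152))) = -86722/(91259 + ((√188)² + 152)) = -86722/(91259 + ((2*√47)² + 152)) = -86722/(91259 + (188 + 152)) = -86722/(91259 + 340) = -86722/91599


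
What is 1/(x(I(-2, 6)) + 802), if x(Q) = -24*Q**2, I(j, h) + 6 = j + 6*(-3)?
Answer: -1/15422 ≈ -6.4842e-5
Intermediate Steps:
I(j, h) = -24 + j (I(j, h) = -6 + (j + 6*(-3)) = -6 + (j - 18) = -6 + (-18 + j) = -24 + j)
1/(x(I(-2, 6)) + 802) = 1/(-24*(-24 - 2)**2 + 802) = 1/(-24*(-26)**2 + 802) = 1/(-24*676 + 802) = 1/(-16224 + 802) = 1/(-15422) = -1/15422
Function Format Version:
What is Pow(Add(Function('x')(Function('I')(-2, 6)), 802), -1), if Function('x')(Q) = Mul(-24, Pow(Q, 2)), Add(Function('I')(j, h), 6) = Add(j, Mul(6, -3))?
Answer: Rational(-1, 15422) ≈ -6.4842e-5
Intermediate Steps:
Function('I')(j, h) = Add(-24, j) (Function('I')(j, h) = Add(-6, Add(j, Mul(6, -3))) = Add(-6, Add(j, -18)) = Add(-6, Add(-18, j)) = Add(-24, j))
Pow(Add(Function('x')(Function('I')(-2, 6)), 802), -1) = Pow(Add(Mul(-24, Pow(Add(-24, -2), 2)), 802), -1) = Pow(Add(Mul(-24, Pow(-26, 2)), 802), -1) = Pow(Add(Mul(-24, 676), 802), -1) = Pow(Add(-16224, 802), -1) = Pow(-15422, -1) = Rational(-1, 15422)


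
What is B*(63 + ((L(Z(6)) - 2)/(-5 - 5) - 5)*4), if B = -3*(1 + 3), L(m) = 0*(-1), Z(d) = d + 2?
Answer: -2628/5 ≈ -525.60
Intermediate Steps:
Z(d) = 2 + d
L(m) = 0
B = -12 (B = -3*4 = -12)
B*(63 + ((L(Z(6)) - 2)/(-5 - 5) - 5)*4) = -12*(63 + ((0 - 2)/(-5 - 5) - 5)*4) = -12*(63 + (-2/(-10) - 5)*4) = -12*(63 + (-2*(-1/10) - 5)*4) = -12*(63 + (1/5 - 5)*4) = -12*(63 - 24/5*4) = -12*(63 - 96/5) = -12*219/5 = -2628/5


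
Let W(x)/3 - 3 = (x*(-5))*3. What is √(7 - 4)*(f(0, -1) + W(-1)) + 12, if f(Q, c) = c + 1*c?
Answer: 12 + 52*√3 ≈ 102.07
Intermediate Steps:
W(x) = 9 - 45*x (W(x) = 9 + 3*((x*(-5))*3) = 9 + 3*(-5*x*3) = 9 + 3*(-15*x) = 9 - 45*x)
f(Q, c) = 2*c (f(Q, c) = c + c = 2*c)
√(7 - 4)*(f(0, -1) + W(-1)) + 12 = √(7 - 4)*(2*(-1) + (9 - 45*(-1))) + 12 = √3*(-2 + (9 + 45)) + 12 = √3*(-2 + 54) + 12 = √3*52 + 12 = 52*√3 + 12 = 12 + 52*√3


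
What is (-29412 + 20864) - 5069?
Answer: -13617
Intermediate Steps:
(-29412 + 20864) - 5069 = -8548 - 5069 = -13617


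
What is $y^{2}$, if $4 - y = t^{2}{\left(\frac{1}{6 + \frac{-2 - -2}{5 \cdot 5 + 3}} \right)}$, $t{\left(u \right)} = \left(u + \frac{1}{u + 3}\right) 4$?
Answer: $\frac{802816}{10556001} \approx 0.076053$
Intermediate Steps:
$t{\left(u \right)} = 4 u + \frac{4}{3 + u}$ ($t{\left(u \right)} = \left(u + \frac{1}{3 + u}\right) 4 = 4 u + \frac{4}{3 + u}$)
$y = \frac{896}{3249}$ ($y = 4 - \left(\frac{4 \left(1 + \left(\frac{1}{6 + \frac{-2 - -2}{5 \cdot 5 + 3}}\right)^{2} + \frac{3}{6 + \frac{-2 - -2}{5 \cdot 5 + 3}}\right)}{3 + \frac{1}{6 + \frac{-2 - -2}{5 \cdot 5 + 3}}}\right)^{2} = 4 - \left(\frac{4 \left(1 + \left(\frac{1}{6 + \frac{-2 + 2}{25 + 3}}\right)^{2} + \frac{3}{6 + \frac{-2 + 2}{25 + 3}}\right)}{3 + \frac{1}{6 + \frac{-2 + 2}{25 + 3}}}\right)^{2} = 4 - \left(\frac{4 \left(1 + \left(\frac{1}{6 + \frac{0}{28}}\right)^{2} + \frac{3}{6 + \frac{0}{28}}\right)}{3 + \frac{1}{6 + \frac{0}{28}}}\right)^{2} = 4 - \left(\frac{4 \left(1 + \left(\frac{1}{6 + 0 \cdot \frac{1}{28}}\right)^{2} + \frac{3}{6 + 0 \cdot \frac{1}{28}}\right)}{3 + \frac{1}{6 + 0 \cdot \frac{1}{28}}}\right)^{2} = 4 - \left(\frac{4 \left(1 + \left(\frac{1}{6 + 0}\right)^{2} + \frac{3}{6 + 0}\right)}{3 + \frac{1}{6 + 0}}\right)^{2} = 4 - \left(\frac{4 \left(1 + \left(\frac{1}{6}\right)^{2} + \frac{3}{6}\right)}{3 + \frac{1}{6}}\right)^{2} = 4 - \left(\frac{4 \left(1 + \left(\frac{1}{6}\right)^{2} + 3 \cdot \frac{1}{6}\right)}{3 + \frac{1}{6}}\right)^{2} = 4 - \left(\frac{4 \left(1 + \frac{1}{36} + \frac{1}{2}\right)}{\frac{19}{6}}\right)^{2} = 4 - \left(4 \cdot \frac{6}{19} \cdot \frac{55}{36}\right)^{2} = 4 - \left(\frac{110}{57}\right)^{2} = 4 - \frac{12100}{3249} = \frac{896}{3249} \approx 0.27578$)
$y^{2} = \left(\frac{896}{3249}\right)^{2} = \frac{802816}{10556001}$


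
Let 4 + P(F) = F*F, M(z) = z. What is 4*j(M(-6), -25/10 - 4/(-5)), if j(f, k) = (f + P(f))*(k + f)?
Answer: -4004/5 ≈ -800.80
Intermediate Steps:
P(F) = -4 + F² (P(F) = -4 + F*F = -4 + F²)
j(f, k) = (f + k)*(-4 + f + f²) (j(f, k) = (f + (-4 + f²))*(k + f) = (-4 + f + f²)*(f + k) = (f + k)*(-4 + f + f²))
4*j(M(-6), -25/10 - 4/(-5)) = 4*((-6)² - 6*(-25/10 - 4/(-5)) - 6*(-4 + (-6)²) + (-25/10 - 4/(-5))*(-4 + (-6)²)) = 4*(36 - 6*(-25*⅒ - 4*(-⅕)) - 6*(-4 + 36) + (-25*⅒ - 4*(-⅕))*(-4 + 36)) = 4*(36 - 6*(-5/2 + ⅘) - 6*32 + (-5/2 + ⅘)*32) = 4*(36 - 6*(-17/10) - 192 - 17/10*32) = 4*(36 + 51/5 - 192 - 272/5) = 4*(-1001/5) = -4004/5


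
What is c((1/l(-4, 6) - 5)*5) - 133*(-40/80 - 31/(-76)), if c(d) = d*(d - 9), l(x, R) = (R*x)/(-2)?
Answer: 120649/144 ≈ 837.84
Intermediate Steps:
l(x, R) = -R*x/2 (l(x, R) = (R*x)*(-½) = -R*x/2)
c(d) = d*(-9 + d)
c((1/l(-4, 6) - 5)*5) - 133*(-40/80 - 31/(-76)) = ((1/(-½*6*(-4)) - 5)*5)*(-9 + (1/(-½*6*(-4)) - 5)*5) - 133*(-40/80 - 31/(-76)) = ((1/12 - 5)*5)*(-9 + (1/12 - 5)*5) - 133*(-40*1/80 - 31*(-1/76)) = ((1/12 - 5)*5)*(-9 + (1/12 - 5)*5) - 133*(-½ + 31/76) = (-59/12*5)*(-9 - 59/12*5) - 133*(-7/76) = -295*(-9 - 295/12)/12 + 49/4 = -295/12*(-403/12) + 49/4 = 118885/144 + 49/4 = 120649/144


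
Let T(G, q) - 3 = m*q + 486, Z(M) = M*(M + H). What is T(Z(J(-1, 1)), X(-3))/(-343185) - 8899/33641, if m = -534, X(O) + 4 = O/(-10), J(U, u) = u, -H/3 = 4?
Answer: -5228202753/19241810975 ≈ -0.27171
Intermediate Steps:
H = -12 (H = -3*4 = -12)
Z(M) = M*(-12 + M) (Z(M) = M*(M - 12) = M*(-12 + M))
X(O) = -4 - O/10 (X(O) = -4 + O/(-10) = -4 + O*(-⅒) = -4 - O/10)
T(G, q) = 489 - 534*q (T(G, q) = 3 + (-534*q + 486) = 3 + (486 - 534*q) = 489 - 534*q)
T(Z(J(-1, 1)), X(-3))/(-343185) - 8899/33641 = (489 - 534*(-4 - ⅒*(-3)))/(-343185) - 8899/33641 = (489 - 534*(-4 + 3/10))*(-1/343185) - 8899*1/33641 = (489 - 534*(-37/10))*(-1/343185) - 8899/33641 = (489 + 9879/5)*(-1/343185) - 8899/33641 = (12324/5)*(-1/343185) - 8899/33641 = -4108/571975 - 8899/33641 = -5228202753/19241810975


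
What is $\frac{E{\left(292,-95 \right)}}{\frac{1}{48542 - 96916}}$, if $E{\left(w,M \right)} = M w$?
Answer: $1341894760$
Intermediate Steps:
$\frac{E{\left(292,-95 \right)}}{\frac{1}{48542 - 96916}} = \frac{\left(-95\right) 292}{\frac{1}{48542 - 96916}} = - \frac{27740}{\frac{1}{-48374}} = - \frac{27740}{- \frac{1}{48374}} = \left(-27740\right) \left(-48374\right) = 1341894760$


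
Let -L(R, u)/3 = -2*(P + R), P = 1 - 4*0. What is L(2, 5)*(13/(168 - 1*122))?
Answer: 117/23 ≈ 5.0870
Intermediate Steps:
P = 1 (P = 1 + 0 = 1)
L(R, u) = 6 + 6*R (L(R, u) = -(-6)*(1 + R) = -3*(-2 - 2*R) = 6 + 6*R)
L(2, 5)*(13/(168 - 1*122)) = (6 + 6*2)*(13/(168 - 1*122)) = (6 + 12)*(13/(168 - 122)) = 18*(13/46) = 117/23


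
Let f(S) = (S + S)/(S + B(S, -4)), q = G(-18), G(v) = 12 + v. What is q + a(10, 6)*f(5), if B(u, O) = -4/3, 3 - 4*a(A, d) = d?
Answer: -177/22 ≈ -8.0455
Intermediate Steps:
a(A, d) = 3/4 - d/4
B(u, O) = -4/3 (B(u, O) = -4*1/3 = -4/3)
q = -6 (q = 12 - 18 = -6)
f(S) = 2*S/(-4/3 + S) (f(S) = (S + S)/(S - 4/3) = (2*S)/(-4/3 + S) = 2*S/(-4/3 + S))
q + a(10, 6)*f(5) = -6 + (3/4 - 1/4*6)*(6*5/(-4 + 3*5)) = -6 + (3/4 - 3/2)*(6*5/(-4 + 15)) = -6 - 9*5/(2*11) = -6 - 3/4*30/11 = -6 - 45/22 = -177/22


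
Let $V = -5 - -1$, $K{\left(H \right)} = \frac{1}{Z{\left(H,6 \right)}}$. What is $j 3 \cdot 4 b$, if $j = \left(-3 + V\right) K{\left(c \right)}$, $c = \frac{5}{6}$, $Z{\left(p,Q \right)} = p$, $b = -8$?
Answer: $\frac{4032}{5} \approx 806.4$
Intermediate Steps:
$c = \frac{5}{6}$ ($c = 5 \cdot \frac{1}{6} = \frac{5}{6} \approx 0.83333$)
$K{\left(H \right)} = \frac{1}{H}$
$V = -4$ ($V = -5 + 1 = -4$)
$j = - \frac{42}{5}$ ($j = \frac{-3 - 4}{\frac{5}{6}} = \left(-7\right) \frac{6}{5} = - \frac{42}{5} \approx -8.4$)
$j 3 \cdot 4 b = - \frac{42 \cdot 3 \cdot 4 \left(-8\right)}{5} = - \frac{42 \cdot 12 \left(-8\right)}{5} = \left(- \frac{42}{5}\right) \left(-96\right) = \frac{4032}{5}$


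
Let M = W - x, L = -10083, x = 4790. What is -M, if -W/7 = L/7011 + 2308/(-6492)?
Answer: 2013401314/421439 ≈ 4777.4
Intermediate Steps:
W = 5291496/421439 (W = -7*(-10083/7011 + 2308/(-6492)) = -7*(-10083*1/7011 + 2308*(-1/6492)) = -7*(-3361/2337 - 577/1623) = -7*(-755928/421439) = 5291496/421439 ≈ 12.556)
M = -2013401314/421439 (M = 5291496/421439 - 1*4790 = 5291496/421439 - 4790 = -2013401314/421439 ≈ -4777.4)
-M = -1*(-2013401314/421439) = 2013401314/421439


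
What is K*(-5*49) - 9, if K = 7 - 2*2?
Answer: -744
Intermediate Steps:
K = 3 (K = 7 - 4 = 3)
K*(-5*49) - 9 = 3*(-5*49) - 9 = 3*(-245) - 9 = -735 - 9 = -744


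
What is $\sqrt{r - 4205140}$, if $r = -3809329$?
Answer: $i \sqrt{8014469} \approx 2831.0 i$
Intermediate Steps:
$\sqrt{r - 4205140} = \sqrt{-3809329 - 4205140} = \sqrt{-8014469} = i \sqrt{8014469}$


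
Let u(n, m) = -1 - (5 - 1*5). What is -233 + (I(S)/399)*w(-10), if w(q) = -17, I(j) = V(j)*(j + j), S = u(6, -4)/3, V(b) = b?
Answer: -836737/3591 ≈ -233.01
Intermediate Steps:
u(n, m) = -1 (u(n, m) = -1 - (5 - 5) = -1 - 1*0 = -1 + 0 = -1)
S = -1/3 ≈ -0.33333
I(j) = 2*j**2 (I(j) = j*(j + j) = j*(2*j) = 2*j**2)
-233 + (I(S)/399)*w(-10) = -233 + ((2*(-1/3)**2)/399)*(-17) = -233 + ((2*(1/9))*(1/399))*(-17) = -233 + ((2/9)*(1/399))*(-17) = -233 + (2/3591)*(-17) = -233 - 34/3591 = -836737/3591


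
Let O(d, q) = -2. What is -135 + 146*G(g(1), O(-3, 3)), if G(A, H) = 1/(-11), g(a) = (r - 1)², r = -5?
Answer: -1631/11 ≈ -148.27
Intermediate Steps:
g(a) = 36 (g(a) = (-5 - 1)² = (-6)² = 36)
G(A, H) = -1/11
-135 + 146*G(g(1), O(-3, 3)) = -135 + 146*(-1/11) = -135 - 146/11 = -1631/11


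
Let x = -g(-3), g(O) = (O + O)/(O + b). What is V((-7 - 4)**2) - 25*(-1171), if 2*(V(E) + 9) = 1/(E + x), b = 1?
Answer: 6906777/236 ≈ 29266.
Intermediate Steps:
g(O) = 2*O/(1 + O) (g(O) = (O + O)/(O + 1) = (2*O)/(1 + O) = 2*O/(1 + O))
x = -3 (x = -2*(-3)/(1 - 3) = -2*(-3)/(-2) = -2*(-3)*(-1)/2 = -1*3 = -3)
V(E) = -9 + 1/(2*(-3 + E)) (V(E) = -9 + 1/(2*(E - 3)) = -9 + 1/(2*(-3 + E)))
V((-7 - 4)**2) - 25*(-1171) = (55 - 18*(-7 - 4)**2)/(2*(-3 + (-7 - 4)**2)) - 25*(-1171) = (55 - 18*(-11)**2)/(2*(-3 + (-11)**2)) + 29275 = (55 - 18*121)/(2*(-3 + 121)) + 29275 = (1/2)*(55 - 2178)/118 + 29275 = (1/2)*(1/118)*(-2123) + 29275 = -2123/236 + 29275 = 6906777/236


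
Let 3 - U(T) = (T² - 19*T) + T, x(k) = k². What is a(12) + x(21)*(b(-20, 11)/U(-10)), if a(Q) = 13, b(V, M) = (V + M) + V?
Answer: 16390/277 ≈ 59.170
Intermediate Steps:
b(V, M) = M + 2*V (b(V, M) = (M + V) + V = M + 2*V)
U(T) = 3 - T² + 18*T (U(T) = 3 - ((T² - 19*T) + T) = 3 - (T² - 18*T) = 3 + (-T² + 18*T) = 3 - T² + 18*T)
a(12) + x(21)*(b(-20, 11)/U(-10)) = 13 + 21²*((11 + 2*(-20))/(3 - 1*(-10)² + 18*(-10))) = 13 + 441*((11 - 40)/(3 - 1*100 - 180)) = 13 + 441*(-29/(3 - 100 - 180)) = 13 + 441*(-29/(-277)) = 13 + 441*(-29*(-1/277)) = 13 + 441*(29/277) = 13 + 12789/277 = 16390/277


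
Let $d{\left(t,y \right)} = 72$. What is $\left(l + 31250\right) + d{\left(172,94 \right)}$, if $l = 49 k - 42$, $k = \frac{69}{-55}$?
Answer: $\frac{1717019}{55} \approx 31219.0$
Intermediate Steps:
$k = - \frac{69}{55}$ ($k = 69 \left(- \frac{1}{55}\right) = - \frac{69}{55} \approx -1.2545$)
$l = - \frac{5691}{55}$ ($l = 49 \left(- \frac{69}{55}\right) - 42 = - \frac{3381}{55} - 42 = - \frac{5691}{55} \approx -103.47$)
$\left(l + 31250\right) + d{\left(172,94 \right)} = \left(- \frac{5691}{55} + 31250\right) + 72 = \frac{1713059}{55} + 72 = \frac{1717019}{55}$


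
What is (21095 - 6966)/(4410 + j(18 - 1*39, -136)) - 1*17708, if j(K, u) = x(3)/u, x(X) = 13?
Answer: -10618398332/599747 ≈ -17705.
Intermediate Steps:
j(K, u) = 13/u
(21095 - 6966)/(4410 + j(18 - 1*39, -136)) - 1*17708 = (21095 - 6966)/(4410 + 13/(-136)) - 1*17708 = 14129/(4410 + 13*(-1/136)) - 17708 = 14129/(4410 - 13/136) - 17708 = 14129/(599747/136) - 17708 = 14129*(136/599747) - 17708 = 1921544/599747 - 17708 = -10618398332/599747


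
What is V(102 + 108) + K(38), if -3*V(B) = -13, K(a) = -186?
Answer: -545/3 ≈ -181.67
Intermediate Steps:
V(B) = 13/3 (V(B) = -⅓*(-13) = 13/3)
V(102 + 108) + K(38) = 13/3 - 186 = -545/3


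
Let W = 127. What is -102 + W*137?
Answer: 17297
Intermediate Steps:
-102 + W*137 = -102 + 127*137 = -102 + 17399 = 17297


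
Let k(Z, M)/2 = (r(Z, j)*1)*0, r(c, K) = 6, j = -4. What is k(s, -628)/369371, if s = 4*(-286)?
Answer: 0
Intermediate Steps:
s = -1144
k(Z, M) = 0 (k(Z, M) = 2*((6*1)*0) = 2*(6*0) = 2*0 = 0)
k(s, -628)/369371 = 0/369371 = 0*(1/369371) = 0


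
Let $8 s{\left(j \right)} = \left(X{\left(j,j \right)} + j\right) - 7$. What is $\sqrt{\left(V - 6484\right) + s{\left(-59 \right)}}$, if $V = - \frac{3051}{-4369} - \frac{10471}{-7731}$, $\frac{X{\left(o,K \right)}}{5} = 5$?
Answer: $\frac{i \sqrt{13157144497992980114}}{45035652} \approx 80.542 i$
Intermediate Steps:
$X{\left(o,K \right)} = 25$ ($X{\left(o,K \right)} = 5 \cdot 5 = 25$)
$V = \frac{69335080}{33776739}$ ($V = \left(-3051\right) \left(- \frac{1}{4369}\right) - - \frac{10471}{7731} = \frac{3051}{4369} + \frac{10471}{7731} = \frac{69335080}{33776739} \approx 2.0527$)
$s{\left(j \right)} = \frac{9}{4} + \frac{j}{8}$ ($s{\left(j \right)} = \frac{\left(25 + j\right) - 7}{8} = \frac{18 + j}{8} = \frac{9}{4} + \frac{j}{8}$)
$\sqrt{\left(V - 6484\right) + s{\left(-59 \right)}} = \sqrt{\left(\frac{69335080}{33776739} - 6484\right) + \left(\frac{9}{4} + \frac{1}{8} \left(-59\right)\right)} = \sqrt{- \frac{218939040596}{33776739} + \left(\frac{9}{4} - \frac{59}{8}\right)} = \sqrt{- \frac{218939040596}{33776739} - \frac{41}{8}} = \sqrt{- \frac{1752897171067}{270213912}} = \frac{i \sqrt{13157144497992980114}}{45035652}$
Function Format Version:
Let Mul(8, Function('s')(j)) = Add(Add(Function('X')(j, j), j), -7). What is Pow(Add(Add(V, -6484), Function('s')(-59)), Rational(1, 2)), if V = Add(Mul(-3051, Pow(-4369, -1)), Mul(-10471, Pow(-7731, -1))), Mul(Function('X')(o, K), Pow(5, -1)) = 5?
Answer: Mul(Rational(1, 45035652), I, Pow(13157144497992980114, Rational(1, 2))) ≈ Mul(80.542, I)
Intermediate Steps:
Function('X')(o, K) = 25 (Function('X')(o, K) = Mul(5, 5) = 25)
V = Rational(69335080, 33776739) (V = Add(Mul(-3051, Rational(-1, 4369)), Mul(-10471, Rational(-1, 7731))) = Add(Rational(3051, 4369), Rational(10471, 7731)) = Rational(69335080, 33776739) ≈ 2.0527)
Function('s')(j) = Add(Rational(9, 4), Mul(Rational(1, 8), j)) (Function('s')(j) = Mul(Rational(1, 8), Add(Add(25, j), -7)) = Mul(Rational(1, 8), Add(18, j)) = Add(Rational(9, 4), Mul(Rational(1, 8), j)))
Pow(Add(Add(V, -6484), Function('s')(-59)), Rational(1, 2)) = Pow(Add(Add(Rational(69335080, 33776739), -6484), Add(Rational(9, 4), Mul(Rational(1, 8), -59))), Rational(1, 2)) = Pow(Add(Rational(-218939040596, 33776739), Add(Rational(9, 4), Rational(-59, 8))), Rational(1, 2)) = Pow(Add(Rational(-218939040596, 33776739), Rational(-41, 8)), Rational(1, 2)) = Pow(Rational(-1752897171067, 270213912), Rational(1, 2)) = Mul(Rational(1, 45035652), I, Pow(13157144497992980114, Rational(1, 2)))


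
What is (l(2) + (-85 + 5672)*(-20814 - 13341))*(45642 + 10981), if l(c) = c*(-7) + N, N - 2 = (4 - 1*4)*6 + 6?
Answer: -10805026842393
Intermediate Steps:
N = 8 (N = 2 + ((4 - 1*4)*6 + 6) = 2 + ((4 - 4)*6 + 6) = 2 + (0*6 + 6) = 2 + (0 + 6) = 2 + 6 = 8)
l(c) = 8 - 7*c (l(c) = c*(-7) + 8 = -7*c + 8 = 8 - 7*c)
(l(2) + (-85 + 5672)*(-20814 - 13341))*(45642 + 10981) = ((8 - 7*2) + (-85 + 5672)*(-20814 - 13341))*(45642 + 10981) = ((8 - 14) + 5587*(-34155))*56623 = (-6 - 190823985)*56623 = -190823991*56623 = -10805026842393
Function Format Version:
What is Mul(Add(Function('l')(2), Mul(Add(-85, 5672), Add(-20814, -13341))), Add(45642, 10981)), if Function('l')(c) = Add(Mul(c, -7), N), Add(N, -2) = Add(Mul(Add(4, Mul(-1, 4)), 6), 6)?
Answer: -10805026842393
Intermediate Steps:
N = 8 (N = Add(2, Add(Mul(Add(4, Mul(-1, 4)), 6), 6)) = Add(2, Add(Mul(Add(4, -4), 6), 6)) = Add(2, Add(Mul(0, 6), 6)) = Add(2, Add(0, 6)) = Add(2, 6) = 8)
Function('l')(c) = Add(8, Mul(-7, c)) (Function('l')(c) = Add(Mul(c, -7), 8) = Add(Mul(-7, c), 8) = Add(8, Mul(-7, c)))
Mul(Add(Function('l')(2), Mul(Add(-85, 5672), Add(-20814, -13341))), Add(45642, 10981)) = Mul(Add(Add(8, Mul(-7, 2)), Mul(Add(-85, 5672), Add(-20814, -13341))), Add(45642, 10981)) = Mul(Add(Add(8, -14), Mul(5587, -34155)), 56623) = Mul(Add(-6, -190823985), 56623) = Mul(-190823991, 56623) = -10805026842393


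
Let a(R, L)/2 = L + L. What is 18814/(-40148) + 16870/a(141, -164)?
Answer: -86204843/3292136 ≈ -26.185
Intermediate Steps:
a(R, L) = 4*L (a(R, L) = 2*(L + L) = 2*(2*L) = 4*L)
18814/(-40148) + 16870/a(141, -164) = 18814/(-40148) + 16870/((4*(-164))) = 18814*(-1/40148) + 16870/(-656) = -9407/20074 + 16870*(-1/656) = -9407/20074 - 8435/328 = -86204843/3292136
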